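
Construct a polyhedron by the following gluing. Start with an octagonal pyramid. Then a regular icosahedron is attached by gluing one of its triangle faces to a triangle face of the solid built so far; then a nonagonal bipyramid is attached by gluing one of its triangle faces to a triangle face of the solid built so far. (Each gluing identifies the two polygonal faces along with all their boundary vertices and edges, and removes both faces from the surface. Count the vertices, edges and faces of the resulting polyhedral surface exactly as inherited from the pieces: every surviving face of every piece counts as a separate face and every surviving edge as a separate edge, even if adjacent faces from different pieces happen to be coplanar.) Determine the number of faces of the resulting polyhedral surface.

43

An octagonal pyramid: V=9, E=16, F=9.
Attach a regular icosahedron (V=12, E=30, F=20) along a 3-gon: merge 3 vertices and 3 edges, delete both glued faces → V=18, E=43, F=27.
Attach a nonagonal bipyramid (V=11, E=27, F=18) along a 3-gon: merge 3 vertices and 3 edges, delete both glued faces → V=26, E=67, F=43.
Check: V − E + F = 26 − 67 + 43 = 2.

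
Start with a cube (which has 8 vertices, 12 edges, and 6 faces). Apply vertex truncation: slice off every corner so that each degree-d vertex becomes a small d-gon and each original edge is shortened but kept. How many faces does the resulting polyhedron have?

Truncation replaces each original edge-end by a new vertex, so V′ = 2E = 24.
Each original edge survives, and each old vertex of degree d contributes d new edges; summing degrees gives Σd = 2E, so E′ = E + 2E = 3E = 36.
Each original face survives and each original vertex becomes one new face: F′ = F + V = 14.

14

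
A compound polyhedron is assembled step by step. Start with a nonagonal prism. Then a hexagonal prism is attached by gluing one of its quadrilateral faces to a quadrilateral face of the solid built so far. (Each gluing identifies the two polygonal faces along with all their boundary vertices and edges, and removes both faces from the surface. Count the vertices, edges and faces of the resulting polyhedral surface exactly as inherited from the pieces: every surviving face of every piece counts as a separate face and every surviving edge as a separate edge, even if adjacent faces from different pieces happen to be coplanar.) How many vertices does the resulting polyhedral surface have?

A nonagonal prism: V=18, E=27, F=11.
Attach a hexagonal prism (V=12, E=18, F=8) along a 4-gon: merge 4 vertices and 4 edges, delete both glued faces → V=26, E=41, F=17.
Check: V − E + F = 26 − 41 + 17 = 2.

26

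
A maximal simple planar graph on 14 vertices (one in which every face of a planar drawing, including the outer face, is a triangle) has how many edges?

In a plane triangulation 3F = 2E and V − E + F = 2, so E = 3V − 6 = 3·14 − 6 = 36.

36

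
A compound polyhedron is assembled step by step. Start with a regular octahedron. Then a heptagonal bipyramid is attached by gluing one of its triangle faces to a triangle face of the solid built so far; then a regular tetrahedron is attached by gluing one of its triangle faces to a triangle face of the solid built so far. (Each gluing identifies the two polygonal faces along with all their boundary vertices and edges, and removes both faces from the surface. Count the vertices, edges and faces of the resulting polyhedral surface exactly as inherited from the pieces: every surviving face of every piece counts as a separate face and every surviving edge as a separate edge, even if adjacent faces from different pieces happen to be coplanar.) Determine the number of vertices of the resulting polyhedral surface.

A regular octahedron: V=6, E=12, F=8.
Attach a heptagonal bipyramid (V=9, E=21, F=14) along a 3-gon: merge 3 vertices and 3 edges, delete both glued faces → V=12, E=30, F=20.
Attach a regular tetrahedron (V=4, E=6, F=4) along a 3-gon: merge 3 vertices and 3 edges, delete both glued faces → V=13, E=33, F=22.
Check: V − E + F = 13 − 33 + 22 = 2.

13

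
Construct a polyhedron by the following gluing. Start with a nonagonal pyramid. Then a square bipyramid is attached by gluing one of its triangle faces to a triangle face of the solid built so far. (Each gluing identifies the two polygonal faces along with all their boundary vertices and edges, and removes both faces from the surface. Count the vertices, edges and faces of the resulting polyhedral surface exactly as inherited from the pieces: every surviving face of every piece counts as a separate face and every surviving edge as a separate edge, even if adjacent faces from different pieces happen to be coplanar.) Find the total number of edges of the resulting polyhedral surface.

27

A nonagonal pyramid: V=10, E=18, F=10.
Attach a square bipyramid (V=6, E=12, F=8) along a 3-gon: merge 3 vertices and 3 edges, delete both glued faces → V=13, E=27, F=16.
Check: V − E + F = 13 − 27 + 16 = 2.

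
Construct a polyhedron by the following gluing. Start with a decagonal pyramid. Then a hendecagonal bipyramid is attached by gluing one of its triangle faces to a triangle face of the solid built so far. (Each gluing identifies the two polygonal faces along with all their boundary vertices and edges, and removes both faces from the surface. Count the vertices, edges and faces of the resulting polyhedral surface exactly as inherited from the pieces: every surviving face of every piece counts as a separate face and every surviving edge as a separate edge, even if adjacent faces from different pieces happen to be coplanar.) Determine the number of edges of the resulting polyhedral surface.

50

A decagonal pyramid: V=11, E=20, F=11.
Attach a hendecagonal bipyramid (V=13, E=33, F=22) along a 3-gon: merge 3 vertices and 3 edges, delete both glued faces → V=21, E=50, F=31.
Check: V − E + F = 21 − 50 + 31 = 2.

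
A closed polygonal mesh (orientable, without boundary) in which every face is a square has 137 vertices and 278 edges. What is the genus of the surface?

2

Every face is a square and each edge borders two faces, so 4F = 2·278, giving F = 139.
χ = V − E + F = 137 − 278 + 139 = -2.
For a closed orientable surface χ = 2 − 2g, so g = (2 − (-2))/2 = 2.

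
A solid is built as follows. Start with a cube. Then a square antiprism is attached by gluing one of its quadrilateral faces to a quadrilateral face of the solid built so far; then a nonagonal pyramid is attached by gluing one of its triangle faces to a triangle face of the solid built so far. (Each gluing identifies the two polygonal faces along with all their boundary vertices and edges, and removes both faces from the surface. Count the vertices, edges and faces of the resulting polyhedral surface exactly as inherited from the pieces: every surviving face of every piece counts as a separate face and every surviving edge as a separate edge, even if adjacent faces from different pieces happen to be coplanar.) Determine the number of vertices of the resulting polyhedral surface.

A cube: V=8, E=12, F=6.
Attach a square antiprism (V=8, E=16, F=10) along a 4-gon: merge 4 vertices and 4 edges, delete both glued faces → V=12, E=24, F=14.
Attach a nonagonal pyramid (V=10, E=18, F=10) along a 3-gon: merge 3 vertices and 3 edges, delete both glued faces → V=19, E=39, F=22.
Check: V − E + F = 19 − 39 + 22 = 2.

19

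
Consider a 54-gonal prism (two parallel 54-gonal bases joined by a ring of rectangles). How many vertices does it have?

A prism on an n-gon has two n-gon bases and n rectangular sides: V = 2·54 = 108, E = 3·54 = 162, F = 54 + 2 = 56.
Check: V − E + F = 108 − 162 + 56 = 2.

108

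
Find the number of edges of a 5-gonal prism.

15

A prism on an n-gon has two n-gon bases and n rectangular sides: V = 2·5 = 10, E = 3·5 = 15, F = 5 + 2 = 7.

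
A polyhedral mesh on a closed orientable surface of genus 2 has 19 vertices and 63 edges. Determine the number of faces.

42

For a closed orientable surface of genus 2, χ = 2 − 2·2 = -2.
F = -2 − V + E = -2 − 19 + 63 = 42.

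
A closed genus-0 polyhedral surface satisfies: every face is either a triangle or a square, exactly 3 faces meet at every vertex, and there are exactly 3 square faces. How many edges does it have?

9

Let x be the number of triangles; then F = 3 + x.
Edge–face incidences: 2E = 4·3 + 3·x = 12 + 3x.
Every vertex has degree 3, so 3V = 2E.
Euler: V − E + F = 2 ⇒ (2E)/3 − E + (3 + x) = 2.
Multiply by 6: 2·(2E) − 3·(2E) + 6·(3 + x) = 12, i.e. 18 + 6x − (12 + 3x) = 12.
Collecting terms: 3x + 6 = 12, so 3x = 6, so x = 2.
Then 2E = 12 + 3·2 = 18, so E = 9, V = 2E/3 = 6, F = 3 + 2 = 5.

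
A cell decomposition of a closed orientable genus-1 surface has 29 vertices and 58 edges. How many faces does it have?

29

For a closed orientable surface of genus 1, χ = 2 − 2·1 = 0.
F = 0 − V + E = 0 − 29 + 58 = 29.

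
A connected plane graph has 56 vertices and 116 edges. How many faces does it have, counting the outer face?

62

Euler's formula for a connected plane graph: V − E + F = 2, so F = 2 − 56 + 116 = 62.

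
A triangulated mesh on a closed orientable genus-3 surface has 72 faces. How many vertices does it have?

32

χ = 2 − 2·3 = -4, and every face is a triangle so 3F = 2E.
E = 3·72/2 = 108. Then V = -4 + E − F = -4 + 108 − 72 = 32.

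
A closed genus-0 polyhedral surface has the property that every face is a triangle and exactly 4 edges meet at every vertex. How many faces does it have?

Each face has 3 edges and each edge borders two faces, so 2E = 3F.
Each vertex has degree 4, so 4V = 2E and hence V = 3F/4.
Euler: V − E + F = 2 ⇒ (3F/4) − (3F/2) + F = 2.
Multiply by 8: (6 − 12 + 8)F = 16, i.e. 2F = 16.
So F = 8, E = 3·8/2 = 12, V = 3·8/4 = 6.

8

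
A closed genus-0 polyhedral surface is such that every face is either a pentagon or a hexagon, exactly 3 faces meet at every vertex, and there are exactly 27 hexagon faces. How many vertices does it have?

Let x be the number of pentagons; then F = 27 + x.
Edge–face incidences: 2E = 6·27 + 5·x = 162 + 5x.
Every vertex has degree 3, so 3V = 2E.
Euler: V − E + F = 2 ⇒ (2E)/3 − E + (27 + x) = 2.
Multiply by 6: 2·(2E) − 3·(2E) + 6·(27 + x) = 12, i.e. 162 + 6x − (162 + 5x) = 12.
Collecting terms: x = 12.
Then 2E = 162 + 5·12 = 222, so E = 111, V = 2E/3 = 74, F = 27 + 12 = 39.

74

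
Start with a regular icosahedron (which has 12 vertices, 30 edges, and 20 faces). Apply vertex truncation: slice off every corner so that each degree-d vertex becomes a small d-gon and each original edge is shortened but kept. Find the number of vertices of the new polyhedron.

Truncation replaces each original edge-end by a new vertex, so V′ = 2E = 60.
Each original edge survives, and each old vertex of degree d contributes d new edges; summing degrees gives Σd = 2E, so E′ = E + 2E = 3E = 90.
Each original face survives and each original vertex becomes one new face: F′ = F + V = 32.

60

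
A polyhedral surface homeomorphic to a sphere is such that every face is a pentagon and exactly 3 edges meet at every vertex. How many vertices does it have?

Each face has 5 edges and each edge borders two faces, so 2E = 5F.
Each vertex has degree 3, so 3V = 2E and hence V = 5F/3.
Euler: V − E + F = 2 ⇒ (5F/3) − (5F/2) + F = 2.
Multiply by 6: (10 − 15 + 6)F = 12, i.e. 1F = 12.
So F = 12, E = 5·12/2 = 30, V = 5·12/3 = 20.

20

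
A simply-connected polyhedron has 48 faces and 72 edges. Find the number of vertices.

Here V − E + F = 2.
V = 2 + E − F = 2 + 72 − 48 = 26.

26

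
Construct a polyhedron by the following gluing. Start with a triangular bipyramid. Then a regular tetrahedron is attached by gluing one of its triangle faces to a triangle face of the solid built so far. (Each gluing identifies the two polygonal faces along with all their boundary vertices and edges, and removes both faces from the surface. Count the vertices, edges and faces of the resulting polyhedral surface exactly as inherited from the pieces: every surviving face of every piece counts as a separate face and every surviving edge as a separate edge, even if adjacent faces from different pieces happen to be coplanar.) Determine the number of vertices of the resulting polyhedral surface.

A triangular bipyramid: V=5, E=9, F=6.
Attach a regular tetrahedron (V=4, E=6, F=4) along a 3-gon: merge 3 vertices and 3 edges, delete both glued faces → V=6, E=12, F=8.
Check: V − E + F = 6 − 12 + 8 = 2.

6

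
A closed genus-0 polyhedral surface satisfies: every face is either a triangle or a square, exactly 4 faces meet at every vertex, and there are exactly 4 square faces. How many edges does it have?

20

Let x be the number of triangles; then F = 4 + x.
Edge–face incidences: 2E = 4·4 + 3·x = 16 + 3x.
Every vertex has degree 4, so 4V = 2E.
Euler: V − E + F = 2 ⇒ (2E)/4 − E + (4 + x) = 2.
Multiply by 8: 2·(2E) − 4·(2E) + 8·(4 + x) = 16, i.e. 32 + 8x − 2·(16 + 3x) = 16.
Collecting terms: 2x = 16, so x = 8.
Then 2E = 16 + 3·8 = 40, so E = 20, V = 2E/4 = 10, F = 4 + 8 = 12.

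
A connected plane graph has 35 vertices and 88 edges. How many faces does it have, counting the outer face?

Euler's formula for a connected plane graph: V − E + F = 2, so F = 2 − 35 + 88 = 55.

55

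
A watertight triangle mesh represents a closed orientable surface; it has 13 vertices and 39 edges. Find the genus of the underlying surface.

1

Every face is a triangle and each edge borders two faces, so 3F = 2·39, giving F = 26.
χ = V − E + F = 13 − 39 + 26 = 0.
For a closed orientable surface χ = 2 − 2g, so g = (2 − (0))/2 = 1.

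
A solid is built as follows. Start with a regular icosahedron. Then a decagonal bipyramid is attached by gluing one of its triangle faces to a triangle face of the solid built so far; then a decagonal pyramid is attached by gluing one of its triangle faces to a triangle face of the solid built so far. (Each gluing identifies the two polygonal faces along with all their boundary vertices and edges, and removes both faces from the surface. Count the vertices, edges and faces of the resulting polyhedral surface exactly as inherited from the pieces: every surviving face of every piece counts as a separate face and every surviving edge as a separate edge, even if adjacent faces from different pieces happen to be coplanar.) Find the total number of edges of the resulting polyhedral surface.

A regular icosahedron: V=12, E=30, F=20.
Attach a decagonal bipyramid (V=12, E=30, F=20) along a 3-gon: merge 3 vertices and 3 edges, delete both glued faces → V=21, E=57, F=38.
Attach a decagonal pyramid (V=11, E=20, F=11) along a 3-gon: merge 3 vertices and 3 edges, delete both glued faces → V=29, E=74, F=47.
Check: V − E + F = 29 − 74 + 47 = 2.

74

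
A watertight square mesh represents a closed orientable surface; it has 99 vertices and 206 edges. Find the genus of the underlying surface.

Every face is a square and each edge borders two faces, so 4F = 2·206, giving F = 103.
χ = V − E + F = 99 − 206 + 103 = -4.
For a closed orientable surface χ = 2 − 2g, so g = (2 − (-4))/2 = 3.

3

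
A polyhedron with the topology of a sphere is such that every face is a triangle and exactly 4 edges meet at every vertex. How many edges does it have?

12

Each face has 3 edges and each edge borders two faces, so 2E = 3F.
Each vertex has degree 4, so 4V = 2E and hence V = 3F/4.
Euler: V − E + F = 2 ⇒ (3F/4) − (3F/2) + F = 2.
Multiply by 8: (6 − 12 + 8)F = 16, i.e. 2F = 16.
So F = 8, E = 3·8/2 = 12, V = 3·8/4 = 6.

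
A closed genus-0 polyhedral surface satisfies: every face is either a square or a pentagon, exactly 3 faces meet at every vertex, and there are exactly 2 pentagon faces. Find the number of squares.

5

Let x be the number of squares; then F = 2 + x.
Edge–face incidences: 2E = 5·2 + 4·x = 10 + 4x.
Every vertex has degree 3, so 3V = 2E.
Euler: V − E + F = 2 ⇒ (2E)/3 − E + (2 + x) = 2.
Multiply by 6: 2·(2E) − 3·(2E) + 6·(2 + x) = 12, i.e. 12 + 6x − (10 + 4x) = 12.
Collecting terms: 2x + 2 = 12, so 2x = 10, so x = 5.
Then 2E = 10 + 4·5 = 30, so E = 15, V = 2E/3 = 10, F = 2 + 5 = 7.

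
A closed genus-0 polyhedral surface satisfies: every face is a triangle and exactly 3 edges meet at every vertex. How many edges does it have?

6

Each face has 3 edges and each edge borders two faces, so 2E = 3F.
Each vertex has degree 3, so 3V = 2E and hence V = 3F/3.
Euler: V − E + F = 2 ⇒ (3F/3) − (3F/2) + F = 2.
Multiply by 6: (6 − 9 + 6)F = 12, i.e. 3F = 12.
So F = 4, E = 3·4/2 = 6, V = 3·4/3 = 4.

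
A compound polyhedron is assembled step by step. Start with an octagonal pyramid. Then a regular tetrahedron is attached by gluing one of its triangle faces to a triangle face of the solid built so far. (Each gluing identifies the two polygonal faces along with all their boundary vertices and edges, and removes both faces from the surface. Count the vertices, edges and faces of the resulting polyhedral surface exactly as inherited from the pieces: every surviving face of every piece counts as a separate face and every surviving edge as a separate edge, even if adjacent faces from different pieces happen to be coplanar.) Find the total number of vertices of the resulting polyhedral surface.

10

An octagonal pyramid: V=9, E=16, F=9.
Attach a regular tetrahedron (V=4, E=6, F=4) along a 3-gon: merge 3 vertices and 3 edges, delete both glued faces → V=10, E=19, F=11.
Check: V − E + F = 10 − 19 + 11 = 2.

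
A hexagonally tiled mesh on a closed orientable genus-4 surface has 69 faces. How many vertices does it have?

132

χ = 2 − 2·4 = -6, and every face is a hexagon so 6F = 2E.
E = 6·69/2 = 207. Then V = -6 + E − F = -6 + 207 − 69 = 132.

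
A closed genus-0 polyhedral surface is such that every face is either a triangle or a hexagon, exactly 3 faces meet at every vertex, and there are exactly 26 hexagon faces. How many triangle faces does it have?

Let x be the number of triangles; then F = 26 + x.
Edge–face incidences: 2E = 6·26 + 3·x = 156 + 3x.
Every vertex has degree 3, so 3V = 2E.
Euler: V − E + F = 2 ⇒ (2E)/3 − E + (26 + x) = 2.
Multiply by 6: 2·(2E) − 3·(2E) + 6·(26 + x) = 12, i.e. 156 + 6x − (156 + 3x) = 12.
Collecting terms: 3x = 12, so x = 4.
Then 2E = 156 + 3·4 = 168, so E = 84, V = 2E/3 = 56, F = 26 + 4 = 30.

4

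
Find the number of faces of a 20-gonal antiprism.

42

An antiprism on an n-gon has two n-gon caps and 2n triangles: V = 2·20 = 40, E = 4·20 = 80, F = 2·20 + 2 = 42.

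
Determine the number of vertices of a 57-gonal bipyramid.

A bipyramid over an n-gon has 2n triangular faces and n + 2 vertices: V = 57 + 2 = 59, E = 3·57 = 171, F = 2·57 = 114.
Check: V − E + F = 59 − 171 + 114 = 2.

59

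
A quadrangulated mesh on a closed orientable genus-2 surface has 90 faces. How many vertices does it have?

88

χ = 2 − 2·2 = -2, and every face is a square so 4F = 2E.
E = 4·90/2 = 180. Then V = -2 + E − F = -2 + 180 − 90 = 88.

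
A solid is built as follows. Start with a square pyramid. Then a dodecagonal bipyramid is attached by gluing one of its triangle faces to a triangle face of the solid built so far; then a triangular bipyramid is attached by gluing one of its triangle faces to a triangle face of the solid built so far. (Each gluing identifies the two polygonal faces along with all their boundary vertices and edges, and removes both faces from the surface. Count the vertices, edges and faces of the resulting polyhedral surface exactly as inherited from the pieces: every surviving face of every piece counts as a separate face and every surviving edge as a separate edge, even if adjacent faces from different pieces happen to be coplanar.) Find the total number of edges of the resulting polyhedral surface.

A square pyramid: V=5, E=8, F=5.
Attach a dodecagonal bipyramid (V=14, E=36, F=24) along a 3-gon: merge 3 vertices and 3 edges, delete both glued faces → V=16, E=41, F=27.
Attach a triangular bipyramid (V=5, E=9, F=6) along a 3-gon: merge 3 vertices and 3 edges, delete both glued faces → V=18, E=47, F=31.
Check: V − E + F = 18 − 47 + 31 = 2.

47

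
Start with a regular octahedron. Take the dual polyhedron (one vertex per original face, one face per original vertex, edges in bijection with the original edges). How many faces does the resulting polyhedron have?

6

The base solid has V = 6, E = 12, F = 8.
The dual swaps V and F and preserves E: V′ = F = 8, E′ = E = 12, F′ = V = 6.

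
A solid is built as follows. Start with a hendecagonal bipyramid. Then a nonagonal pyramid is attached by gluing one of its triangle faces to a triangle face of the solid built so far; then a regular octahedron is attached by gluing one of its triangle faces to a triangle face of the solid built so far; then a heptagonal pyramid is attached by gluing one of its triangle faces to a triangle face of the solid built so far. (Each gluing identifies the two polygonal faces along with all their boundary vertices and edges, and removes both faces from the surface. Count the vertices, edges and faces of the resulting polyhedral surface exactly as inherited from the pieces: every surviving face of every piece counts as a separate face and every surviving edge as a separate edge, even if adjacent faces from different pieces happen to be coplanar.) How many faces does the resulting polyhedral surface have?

42

A hendecagonal bipyramid: V=13, E=33, F=22.
Attach a nonagonal pyramid (V=10, E=18, F=10) along a 3-gon: merge 3 vertices and 3 edges, delete both glued faces → V=20, E=48, F=30.
Attach a regular octahedron (V=6, E=12, F=8) along a 3-gon: merge 3 vertices and 3 edges, delete both glued faces → V=23, E=57, F=36.
Attach a heptagonal pyramid (V=8, E=14, F=8) along a 3-gon: merge 3 vertices and 3 edges, delete both glued faces → V=28, E=68, F=42.
Check: V − E + F = 28 − 68 + 42 = 2.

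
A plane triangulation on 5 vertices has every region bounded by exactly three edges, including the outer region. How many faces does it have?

In a plane triangulation 3F = 2E and V − E + F = 2, so F = 2V − 4 = 2·5 − 4 = 6.

6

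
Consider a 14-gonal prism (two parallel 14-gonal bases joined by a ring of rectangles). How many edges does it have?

A prism on an n-gon has two n-gon bases and n rectangular sides: V = 2·14 = 28, E = 3·14 = 42, F = 14 + 2 = 16.

42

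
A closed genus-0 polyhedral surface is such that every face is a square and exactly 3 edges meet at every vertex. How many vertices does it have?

8

Each face has 4 edges and each edge borders two faces, so 2E = 4F.
Each vertex has degree 3, so 3V = 2E and hence V = 4F/3.
Euler: V − E + F = 2 ⇒ (4F/3) − (4F/2) + F = 2.
Multiply by 6: (8 − 12 + 6)F = 12, i.e. 2F = 12.
So F = 6, E = 4·6/2 = 12, V = 4·6/3 = 8.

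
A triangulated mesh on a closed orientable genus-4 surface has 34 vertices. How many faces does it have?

80

χ = 2 − 2·4 = -6, and every face is a triangle so 3F = 2E.
V − E + F = -6 with E = 3F/2 gives 34 − (3/2 − 1)·F = -6, so F = 80 and E = 120.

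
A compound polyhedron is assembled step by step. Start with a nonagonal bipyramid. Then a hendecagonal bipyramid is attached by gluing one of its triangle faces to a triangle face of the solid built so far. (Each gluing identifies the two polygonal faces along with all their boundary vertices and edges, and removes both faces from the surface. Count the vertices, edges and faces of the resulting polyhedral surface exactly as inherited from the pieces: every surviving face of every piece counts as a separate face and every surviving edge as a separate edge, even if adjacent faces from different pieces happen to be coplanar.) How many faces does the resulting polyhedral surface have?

38

A nonagonal bipyramid: V=11, E=27, F=18.
Attach a hendecagonal bipyramid (V=13, E=33, F=22) along a 3-gon: merge 3 vertices and 3 edges, delete both glued faces → V=21, E=57, F=38.
Check: V − E + F = 21 − 57 + 38 = 2.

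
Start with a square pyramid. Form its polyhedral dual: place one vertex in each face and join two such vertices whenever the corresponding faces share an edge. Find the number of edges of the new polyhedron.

8

The base solid has V = 5, E = 8, F = 5.
The dual swaps V and F and preserves E: V′ = F = 5, E′ = E = 8, F′ = V = 5.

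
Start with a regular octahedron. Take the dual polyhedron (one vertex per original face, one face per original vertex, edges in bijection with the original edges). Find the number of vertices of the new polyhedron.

The base solid has V = 6, E = 12, F = 8.
The dual swaps V and F and preserves E: V′ = F = 8, E′ = E = 12, F′ = V = 6.

8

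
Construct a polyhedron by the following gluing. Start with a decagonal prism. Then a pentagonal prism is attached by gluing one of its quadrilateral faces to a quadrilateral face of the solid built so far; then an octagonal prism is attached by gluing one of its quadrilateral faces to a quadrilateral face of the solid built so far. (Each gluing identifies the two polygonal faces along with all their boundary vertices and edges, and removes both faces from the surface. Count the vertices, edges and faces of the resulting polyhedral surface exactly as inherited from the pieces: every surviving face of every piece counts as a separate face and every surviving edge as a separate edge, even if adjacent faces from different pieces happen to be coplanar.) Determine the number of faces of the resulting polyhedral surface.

A decagonal prism: V=20, E=30, F=12.
Attach a pentagonal prism (V=10, E=15, F=7) along a 4-gon: merge 4 vertices and 4 edges, delete both glued faces → V=26, E=41, F=17.
Attach an octagonal prism (V=16, E=24, F=10) along a 4-gon: merge 4 vertices and 4 edges, delete both glued faces → V=38, E=61, F=25.
Check: V − E + F = 38 − 61 + 25 = 2.

25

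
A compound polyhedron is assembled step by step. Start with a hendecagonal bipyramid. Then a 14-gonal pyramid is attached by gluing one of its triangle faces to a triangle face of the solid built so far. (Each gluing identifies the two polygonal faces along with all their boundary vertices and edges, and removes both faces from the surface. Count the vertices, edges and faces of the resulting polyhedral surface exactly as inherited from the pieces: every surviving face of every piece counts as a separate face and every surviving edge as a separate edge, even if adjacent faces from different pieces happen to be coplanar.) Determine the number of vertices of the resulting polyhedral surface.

A hendecagonal bipyramid: V=13, E=33, F=22.
Attach a 14-gonal pyramid (V=15, E=28, F=15) along a 3-gon: merge 3 vertices and 3 edges, delete both glued faces → V=25, E=58, F=35.
Check: V − E + F = 25 − 58 + 35 = 2.

25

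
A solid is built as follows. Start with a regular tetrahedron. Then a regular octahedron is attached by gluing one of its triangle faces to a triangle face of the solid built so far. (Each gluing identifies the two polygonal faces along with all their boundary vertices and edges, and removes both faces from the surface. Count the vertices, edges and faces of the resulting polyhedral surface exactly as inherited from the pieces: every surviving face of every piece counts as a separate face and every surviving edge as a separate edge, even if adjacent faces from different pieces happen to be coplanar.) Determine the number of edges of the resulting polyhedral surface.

A regular tetrahedron: V=4, E=6, F=4.
Attach a regular octahedron (V=6, E=12, F=8) along a 3-gon: merge 3 vertices and 3 edges, delete both glued faces → V=7, E=15, F=10.
Check: V − E + F = 7 − 15 + 10 = 2.

15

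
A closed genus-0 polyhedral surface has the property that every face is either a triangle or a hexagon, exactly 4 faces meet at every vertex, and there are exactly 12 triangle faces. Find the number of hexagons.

Let x be the number of hexagons; then F = 12 + x.
Edge–face incidences: 2E = 3·12 + 6·x = 36 + 6x.
Every vertex has degree 4, so 4V = 2E.
Euler: V − E + F = 2 ⇒ (2E)/4 − E + (12 + x) = 2.
Multiply by 8: 2·(2E) − 4·(2E) + 8·(12 + x) = 16, i.e. 96 + 8x − 2·(36 + 6x) = 16.
Collecting terms: −4x + 24 = 16, so −4x = −8, so x = 2.
Then 2E = 36 + 6·2 = 48, so E = 24, V = 2E/4 = 12, F = 12 + 2 = 14.

2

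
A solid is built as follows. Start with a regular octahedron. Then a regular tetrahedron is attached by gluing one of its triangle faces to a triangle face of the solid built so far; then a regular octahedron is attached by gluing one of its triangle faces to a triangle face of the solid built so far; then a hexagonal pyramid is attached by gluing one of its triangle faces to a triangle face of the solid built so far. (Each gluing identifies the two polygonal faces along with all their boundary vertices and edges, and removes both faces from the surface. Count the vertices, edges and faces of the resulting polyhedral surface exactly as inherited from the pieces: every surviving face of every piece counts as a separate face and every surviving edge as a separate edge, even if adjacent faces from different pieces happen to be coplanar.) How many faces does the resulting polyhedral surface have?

A regular octahedron: V=6, E=12, F=8.
Attach a regular tetrahedron (V=4, E=6, F=4) along a 3-gon: merge 3 vertices and 3 edges, delete both glued faces → V=7, E=15, F=10.
Attach a regular octahedron (V=6, E=12, F=8) along a 3-gon: merge 3 vertices and 3 edges, delete both glued faces → V=10, E=24, F=16.
Attach a hexagonal pyramid (V=7, E=12, F=7) along a 3-gon: merge 3 vertices and 3 edges, delete both glued faces → V=14, E=33, F=21.
Check: V − E + F = 14 − 33 + 21 = 2.

21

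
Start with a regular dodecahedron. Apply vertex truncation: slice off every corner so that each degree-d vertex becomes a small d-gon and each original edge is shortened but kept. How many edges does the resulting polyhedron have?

The base solid has V = 20, E = 30, F = 12.
Truncation replaces each original edge-end by a new vertex, so V′ = 2E = 60.
Each original edge survives, and each old vertex of degree d contributes d new edges; summing degrees gives Σd = 2E, so E′ = E + 2E = 3E = 90.
Each original face survives and each original vertex becomes one new face: F′ = F + V = 32.

90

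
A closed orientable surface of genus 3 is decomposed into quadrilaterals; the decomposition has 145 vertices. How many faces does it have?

149

χ = 2 − 2·3 = -4, and every face is a square so 4F = 2E.
V − E + F = -4 with E = 4F/2 gives 145 − (4/2 − 1)·F = -4, so F = 149 and E = 298.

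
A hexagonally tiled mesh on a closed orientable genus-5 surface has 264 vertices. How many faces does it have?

136

χ = 2 − 2·5 = -8, and every face is a hexagon so 6F = 2E.
V − E + F = -8 with E = 6F/2 gives 264 − (6/2 − 1)·F = -8, so F = 136 and E = 408.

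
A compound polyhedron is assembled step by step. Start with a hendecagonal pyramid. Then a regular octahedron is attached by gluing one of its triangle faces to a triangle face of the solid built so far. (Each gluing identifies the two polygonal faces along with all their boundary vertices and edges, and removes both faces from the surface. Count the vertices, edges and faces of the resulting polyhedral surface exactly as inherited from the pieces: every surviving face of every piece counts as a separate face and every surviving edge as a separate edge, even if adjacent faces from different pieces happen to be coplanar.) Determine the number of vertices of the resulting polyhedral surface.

15

A hendecagonal pyramid: V=12, E=22, F=12.
Attach a regular octahedron (V=6, E=12, F=8) along a 3-gon: merge 3 vertices and 3 edges, delete both glued faces → V=15, E=31, F=18.
Check: V − E + F = 15 − 31 + 18 = 2.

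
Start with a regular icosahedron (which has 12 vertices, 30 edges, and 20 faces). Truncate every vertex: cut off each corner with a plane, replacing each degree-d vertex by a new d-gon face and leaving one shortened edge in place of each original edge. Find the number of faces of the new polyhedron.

Truncation replaces each original edge-end by a new vertex, so V′ = 2E = 60.
Each original edge survives, and each old vertex of degree d contributes d new edges; summing degrees gives Σd = 2E, so E′ = E + 2E = 3E = 90.
Each original face survives and each original vertex becomes one new face: F′ = F + V = 32.

32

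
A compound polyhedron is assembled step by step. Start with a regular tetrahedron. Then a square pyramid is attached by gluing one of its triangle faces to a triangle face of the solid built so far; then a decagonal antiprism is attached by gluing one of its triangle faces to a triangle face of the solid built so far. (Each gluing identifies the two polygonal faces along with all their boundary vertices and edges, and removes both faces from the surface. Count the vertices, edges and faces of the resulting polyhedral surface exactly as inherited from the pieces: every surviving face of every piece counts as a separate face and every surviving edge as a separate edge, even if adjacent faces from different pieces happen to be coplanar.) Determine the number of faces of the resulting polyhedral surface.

27

A regular tetrahedron: V=4, E=6, F=4.
Attach a square pyramid (V=5, E=8, F=5) along a 3-gon: merge 3 vertices and 3 edges, delete both glued faces → V=6, E=11, F=7.
Attach a decagonal antiprism (V=20, E=40, F=22) along a 3-gon: merge 3 vertices and 3 edges, delete both glued faces → V=23, E=48, F=27.
Check: V − E + F = 23 − 48 + 27 = 2.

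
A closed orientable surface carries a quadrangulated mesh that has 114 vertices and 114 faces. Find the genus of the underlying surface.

1

Every face is a square, so 2E = 4·114 = 456, giving E = 228.
χ = V − E + F = 114 − 228 + 114 = 0.
For a closed orientable surface χ = 2 − 2g, so g = (2 − (0))/2 = 1.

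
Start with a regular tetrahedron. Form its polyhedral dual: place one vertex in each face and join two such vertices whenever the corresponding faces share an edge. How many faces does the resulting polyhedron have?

4

The base solid has V = 4, E = 6, F = 4.
The dual swaps V and F and preserves E: V′ = F = 4, E′ = E = 6, F′ = V = 4.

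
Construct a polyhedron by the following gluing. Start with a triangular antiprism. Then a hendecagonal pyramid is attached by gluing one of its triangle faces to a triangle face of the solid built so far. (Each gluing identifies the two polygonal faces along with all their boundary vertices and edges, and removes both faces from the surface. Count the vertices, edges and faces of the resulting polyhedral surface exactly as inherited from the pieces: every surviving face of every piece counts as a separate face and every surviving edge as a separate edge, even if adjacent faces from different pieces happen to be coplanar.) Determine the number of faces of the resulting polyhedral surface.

A triangular antiprism: V=6, E=12, F=8.
Attach a hendecagonal pyramid (V=12, E=22, F=12) along a 3-gon: merge 3 vertices and 3 edges, delete both glued faces → V=15, E=31, F=18.
Check: V − E + F = 15 − 31 + 18 = 2.

18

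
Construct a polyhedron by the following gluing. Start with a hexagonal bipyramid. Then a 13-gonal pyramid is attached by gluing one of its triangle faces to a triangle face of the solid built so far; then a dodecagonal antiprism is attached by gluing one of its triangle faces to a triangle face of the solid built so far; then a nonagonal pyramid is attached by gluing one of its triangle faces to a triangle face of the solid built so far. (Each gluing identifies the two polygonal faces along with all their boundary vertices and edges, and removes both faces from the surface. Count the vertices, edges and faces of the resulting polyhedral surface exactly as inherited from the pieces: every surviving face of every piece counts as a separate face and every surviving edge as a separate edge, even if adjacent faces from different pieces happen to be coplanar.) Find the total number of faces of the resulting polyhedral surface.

A hexagonal bipyramid: V=8, E=18, F=12.
Attach a 13-gonal pyramid (V=14, E=26, F=14) along a 3-gon: merge 3 vertices and 3 edges, delete both glued faces → V=19, E=41, F=24.
Attach a dodecagonal antiprism (V=24, E=48, F=26) along a 3-gon: merge 3 vertices and 3 edges, delete both glued faces → V=40, E=86, F=48.
Attach a nonagonal pyramid (V=10, E=18, F=10) along a 3-gon: merge 3 vertices and 3 edges, delete both glued faces → V=47, E=101, F=56.
Check: V − E + F = 47 − 101 + 56 = 2.

56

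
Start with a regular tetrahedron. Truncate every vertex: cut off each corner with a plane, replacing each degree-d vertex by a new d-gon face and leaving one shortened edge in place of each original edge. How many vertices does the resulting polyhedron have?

The base solid has V = 4, E = 6, F = 4.
Truncation replaces each original edge-end by a new vertex, so V′ = 2E = 12.
Each original edge survives, and each old vertex of degree d contributes d new edges; summing degrees gives Σd = 2E, so E′ = E + 2E = 3E = 18.
Each original face survives and each original vertex becomes one new face: F′ = F + V = 8.

12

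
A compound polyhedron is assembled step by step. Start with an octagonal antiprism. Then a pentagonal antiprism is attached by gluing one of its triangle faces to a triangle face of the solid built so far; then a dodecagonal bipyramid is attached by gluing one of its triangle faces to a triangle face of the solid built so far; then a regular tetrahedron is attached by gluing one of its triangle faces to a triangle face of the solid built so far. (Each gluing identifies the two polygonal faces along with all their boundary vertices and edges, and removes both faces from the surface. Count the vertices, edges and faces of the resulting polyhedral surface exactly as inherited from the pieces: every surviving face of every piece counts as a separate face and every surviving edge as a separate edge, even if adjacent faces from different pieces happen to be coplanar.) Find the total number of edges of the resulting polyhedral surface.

85

An octagonal antiprism: V=16, E=32, F=18.
Attach a pentagonal antiprism (V=10, E=20, F=12) along a 3-gon: merge 3 vertices and 3 edges, delete both glued faces → V=23, E=49, F=28.
Attach a dodecagonal bipyramid (V=14, E=36, F=24) along a 3-gon: merge 3 vertices and 3 edges, delete both glued faces → V=34, E=82, F=50.
Attach a regular tetrahedron (V=4, E=6, F=4) along a 3-gon: merge 3 vertices and 3 edges, delete both glued faces → V=35, E=85, F=52.
Check: V − E + F = 35 − 85 + 52 = 2.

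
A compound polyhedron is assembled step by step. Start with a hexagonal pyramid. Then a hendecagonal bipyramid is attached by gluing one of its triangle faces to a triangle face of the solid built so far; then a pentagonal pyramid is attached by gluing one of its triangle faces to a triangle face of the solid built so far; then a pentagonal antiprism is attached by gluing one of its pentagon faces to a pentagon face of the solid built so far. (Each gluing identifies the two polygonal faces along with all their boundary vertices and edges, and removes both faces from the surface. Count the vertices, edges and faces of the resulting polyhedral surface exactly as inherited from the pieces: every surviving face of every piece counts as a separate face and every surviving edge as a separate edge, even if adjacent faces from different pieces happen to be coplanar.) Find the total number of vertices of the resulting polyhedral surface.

A hexagonal pyramid: V=7, E=12, F=7.
Attach a hendecagonal bipyramid (V=13, E=33, F=22) along a 3-gon: merge 3 vertices and 3 edges, delete both glued faces → V=17, E=42, F=27.
Attach a pentagonal pyramid (V=6, E=10, F=6) along a 3-gon: merge 3 vertices and 3 edges, delete both glued faces → V=20, E=49, F=31.
Attach a pentagonal antiprism (V=10, E=20, F=12) along a 5-gon: merge 5 vertices and 5 edges, delete both glued faces → V=25, E=64, F=41.
Check: V − E + F = 25 − 64 + 41 = 2.

25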